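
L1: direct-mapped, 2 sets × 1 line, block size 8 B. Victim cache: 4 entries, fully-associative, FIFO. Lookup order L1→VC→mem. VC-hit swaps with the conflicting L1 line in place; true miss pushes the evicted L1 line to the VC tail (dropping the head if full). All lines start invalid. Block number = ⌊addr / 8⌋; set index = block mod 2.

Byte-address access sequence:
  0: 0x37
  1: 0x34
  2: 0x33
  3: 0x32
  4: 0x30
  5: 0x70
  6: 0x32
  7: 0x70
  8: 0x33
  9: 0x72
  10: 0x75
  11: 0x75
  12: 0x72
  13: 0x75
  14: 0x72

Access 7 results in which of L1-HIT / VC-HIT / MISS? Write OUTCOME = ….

0: 0x37 (blk 6, set 0) → MISS  vc=[]
1: 0x34 (blk 6, set 0) → L1-HIT  vc=[]
2: 0x33 (blk 6, set 0) → L1-HIT  vc=[]
3: 0x32 (blk 6, set 0) → L1-HIT  vc=[]
4: 0x30 (blk 6, set 0) → L1-HIT  vc=[]
5: 0x70 (blk 14, set 0) → MISS  vc=[6]
6: 0x32 (blk 6, set 0) → VC-HIT  vc=[14]
7: 0x70 (blk 14, set 0) → VC-HIT  vc=[6]
8: 0x33 (blk 6, set 0) → VC-HIT  vc=[14]
9: 0x72 (blk 14, set 0) → VC-HIT  vc=[6]
10: 0x75 (blk 14, set 0) → L1-HIT  vc=[6]
11: 0x75 (blk 14, set 0) → L1-HIT  vc=[6]
12: 0x72 (blk 14, set 0) → L1-HIT  vc=[6]
13: 0x75 (blk 14, set 0) → L1-HIT  vc=[6]
14: 0x72 (blk 14, set 0) → L1-HIT  vc=[6]

OUTCOME = VC-HIT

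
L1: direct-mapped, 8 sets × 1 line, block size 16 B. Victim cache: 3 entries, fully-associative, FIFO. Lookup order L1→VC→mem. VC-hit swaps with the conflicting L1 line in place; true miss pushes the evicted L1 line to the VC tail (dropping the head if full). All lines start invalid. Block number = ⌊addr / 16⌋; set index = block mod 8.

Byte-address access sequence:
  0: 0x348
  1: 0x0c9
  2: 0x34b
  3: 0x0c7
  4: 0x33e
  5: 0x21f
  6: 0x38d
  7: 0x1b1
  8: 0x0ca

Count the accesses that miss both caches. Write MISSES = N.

MISSES = 6

0: 0x348 (blk 52, set 4) → MISS  vc=[]
1: 0xc9 (blk 12, set 4) → MISS  vc=[52]
2: 0x34b (blk 52, set 4) → VC-HIT  vc=[12]
3: 0xc7 (blk 12, set 4) → VC-HIT  vc=[52]
4: 0x33e (blk 51, set 3) → MISS  vc=[52]
5: 0x21f (blk 33, set 1) → MISS  vc=[52]
6: 0x38d (blk 56, set 0) → MISS  vc=[52]
7: 0x1b1 (blk 27, set 3) → MISS  vc=[52, 51]
8: 0xca (blk 12, set 4) → L1-HIT  vc=[52, 51]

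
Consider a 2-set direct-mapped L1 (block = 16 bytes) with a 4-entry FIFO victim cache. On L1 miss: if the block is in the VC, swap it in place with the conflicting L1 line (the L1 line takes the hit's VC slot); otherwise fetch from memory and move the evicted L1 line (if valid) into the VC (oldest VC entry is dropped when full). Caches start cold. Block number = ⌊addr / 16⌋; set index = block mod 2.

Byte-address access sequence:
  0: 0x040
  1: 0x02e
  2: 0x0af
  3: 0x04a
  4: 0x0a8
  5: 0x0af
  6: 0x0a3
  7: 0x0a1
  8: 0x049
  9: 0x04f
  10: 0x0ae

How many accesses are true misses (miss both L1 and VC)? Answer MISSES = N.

MISSES = 3

0: 0x40 (blk 4, set 0) → MISS  vc=[]
1: 0x2e (blk 2, set 0) → MISS  vc=[4]
2: 0xaf (blk 10, set 0) → MISS  vc=[4, 2]
3: 0x4a (blk 4, set 0) → VC-HIT  vc=[10, 2]
4: 0xa8 (blk 10, set 0) → VC-HIT  vc=[4, 2]
5: 0xaf (blk 10, set 0) → L1-HIT  vc=[4, 2]
6: 0xa3 (blk 10, set 0) → L1-HIT  vc=[4, 2]
7: 0xa1 (blk 10, set 0) → L1-HIT  vc=[4, 2]
8: 0x49 (blk 4, set 0) → VC-HIT  vc=[10, 2]
9: 0x4f (blk 4, set 0) → L1-HIT  vc=[10, 2]
10: 0xae (blk 10, set 0) → VC-HIT  vc=[4, 2]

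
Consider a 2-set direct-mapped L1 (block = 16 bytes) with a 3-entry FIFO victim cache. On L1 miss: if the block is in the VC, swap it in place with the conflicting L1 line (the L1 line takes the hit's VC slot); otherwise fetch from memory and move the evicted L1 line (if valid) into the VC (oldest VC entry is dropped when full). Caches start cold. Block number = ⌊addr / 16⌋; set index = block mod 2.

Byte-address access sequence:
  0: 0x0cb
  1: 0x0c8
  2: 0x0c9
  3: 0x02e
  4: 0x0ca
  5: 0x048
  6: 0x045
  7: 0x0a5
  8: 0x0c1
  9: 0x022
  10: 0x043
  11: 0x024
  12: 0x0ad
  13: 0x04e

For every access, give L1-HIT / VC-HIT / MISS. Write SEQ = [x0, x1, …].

  [0] addr=0xcb blk=12 s=0: MISS | VC []
  [1] addr=0xc8 blk=12 s=0: L1-HIT | VC []
  [2] addr=0xc9 blk=12 s=0: L1-HIT | VC []
  [3] addr=0x2e blk=2 s=0: MISS | VC [12]
  [4] addr=0xca blk=12 s=0: VC-HIT | VC [2]
  [5] addr=0x48 blk=4 s=0: MISS | VC [2, 12]
  [6] addr=0x45 blk=4 s=0: L1-HIT | VC [2, 12]
  [7] addr=0xa5 blk=10 s=0: MISS | VC [2, 12, 4]
  [8] addr=0xc1 blk=12 s=0: VC-HIT | VC [2, 10, 4]
  [9] addr=0x22 blk=2 s=0: VC-HIT | VC [12, 10, 4]
  [10] addr=0x43 blk=4 s=0: VC-HIT | VC [12, 10, 2]
  [11] addr=0x24 blk=2 s=0: VC-HIT | VC [12, 10, 4]
  [12] addr=0xad blk=10 s=0: VC-HIT | VC [12, 2, 4]
  [13] addr=0x4e blk=4 s=0: VC-HIT | VC [12, 2, 10]

SEQ = [MISS, L1-HIT, L1-HIT, MISS, VC-HIT, MISS, L1-HIT, MISS, VC-HIT, VC-HIT, VC-HIT, VC-HIT, VC-HIT, VC-HIT]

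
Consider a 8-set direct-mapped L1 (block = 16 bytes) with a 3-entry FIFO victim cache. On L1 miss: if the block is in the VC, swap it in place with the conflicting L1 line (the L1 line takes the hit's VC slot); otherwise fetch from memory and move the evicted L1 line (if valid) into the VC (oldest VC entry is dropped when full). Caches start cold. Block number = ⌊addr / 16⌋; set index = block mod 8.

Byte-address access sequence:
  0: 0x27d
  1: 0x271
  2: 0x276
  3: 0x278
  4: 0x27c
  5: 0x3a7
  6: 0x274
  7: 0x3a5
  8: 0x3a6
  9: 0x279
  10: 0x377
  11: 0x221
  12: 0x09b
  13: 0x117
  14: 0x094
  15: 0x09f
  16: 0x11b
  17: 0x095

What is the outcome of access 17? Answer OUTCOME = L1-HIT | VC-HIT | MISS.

OUTCOME = VC-HIT

  [0] addr=0x27d blk=39 s=7: MISS | VC []
  [1] addr=0x271 blk=39 s=7: L1-HIT | VC []
  [2] addr=0x276 blk=39 s=7: L1-HIT | VC []
  [3] addr=0x278 blk=39 s=7: L1-HIT | VC []
  [4] addr=0x27c blk=39 s=7: L1-HIT | VC []
  [5] addr=0x3a7 blk=58 s=2: MISS | VC []
  [6] addr=0x274 blk=39 s=7: L1-HIT | VC []
  [7] addr=0x3a5 blk=58 s=2: L1-HIT | VC []
  [8] addr=0x3a6 blk=58 s=2: L1-HIT | VC []
  [9] addr=0x279 blk=39 s=7: L1-HIT | VC []
  [10] addr=0x377 blk=55 s=7: MISS | VC [39]
  [11] addr=0x221 blk=34 s=2: MISS | VC [39, 58]
  [12] addr=0x9b blk=9 s=1: MISS | VC [39, 58]
  [13] addr=0x117 blk=17 s=1: MISS | VC [39, 58, 9]
  [14] addr=0x94 blk=9 s=1: VC-HIT | VC [39, 58, 17]
  [15] addr=0x9f blk=9 s=1: L1-HIT | VC [39, 58, 17]
  [16] addr=0x11b blk=17 s=1: VC-HIT | VC [39, 58, 9]
  [17] addr=0x95 blk=9 s=1: VC-HIT | VC [39, 58, 17]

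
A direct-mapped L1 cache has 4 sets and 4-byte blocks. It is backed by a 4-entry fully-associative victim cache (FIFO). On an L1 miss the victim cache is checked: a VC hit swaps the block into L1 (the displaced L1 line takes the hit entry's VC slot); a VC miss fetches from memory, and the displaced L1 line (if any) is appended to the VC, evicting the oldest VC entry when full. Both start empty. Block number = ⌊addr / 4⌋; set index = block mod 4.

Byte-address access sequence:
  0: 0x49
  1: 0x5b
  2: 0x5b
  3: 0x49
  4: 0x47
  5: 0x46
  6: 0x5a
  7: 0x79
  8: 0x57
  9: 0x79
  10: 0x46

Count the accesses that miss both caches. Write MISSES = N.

MISSES = 5

0: 0x49 (blk 18, set 2) → MISS  vc=[]
1: 0x5b (blk 22, set 2) → MISS  vc=[18]
2: 0x5b (blk 22, set 2) → L1-HIT  vc=[18]
3: 0x49 (blk 18, set 2) → VC-HIT  vc=[22]
4: 0x47 (blk 17, set 1) → MISS  vc=[22]
5: 0x46 (blk 17, set 1) → L1-HIT  vc=[22]
6: 0x5a (blk 22, set 2) → VC-HIT  vc=[18]
7: 0x79 (blk 30, set 2) → MISS  vc=[18, 22]
8: 0x57 (blk 21, set 1) → MISS  vc=[18, 22, 17]
9: 0x79 (blk 30, set 2) → L1-HIT  vc=[18, 22, 17]
10: 0x46 (blk 17, set 1) → VC-HIT  vc=[18, 22, 21]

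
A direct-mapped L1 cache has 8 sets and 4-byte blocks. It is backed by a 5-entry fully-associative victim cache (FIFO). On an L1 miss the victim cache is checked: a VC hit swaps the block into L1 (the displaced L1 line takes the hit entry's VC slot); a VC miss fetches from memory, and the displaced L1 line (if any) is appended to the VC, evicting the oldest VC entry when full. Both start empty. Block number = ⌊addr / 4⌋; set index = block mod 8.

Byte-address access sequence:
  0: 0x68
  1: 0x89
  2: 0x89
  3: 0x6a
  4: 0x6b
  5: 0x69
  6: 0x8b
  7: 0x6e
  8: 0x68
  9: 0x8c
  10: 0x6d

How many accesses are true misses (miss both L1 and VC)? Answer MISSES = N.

#0 0x68→b26/s2 MISS; vc=[]
#1 0x89→b34/s2 MISS; vc=[26]
#2 0x89→b34/s2 L1-HIT; vc=[26]
#3 0x6a→b26/s2 VC-HIT; vc=[34]
#4 0x6b→b26/s2 L1-HIT; vc=[34]
#5 0x69→b26/s2 L1-HIT; vc=[34]
#6 0x8b→b34/s2 VC-HIT; vc=[26]
#7 0x6e→b27/s3 MISS; vc=[26]
#8 0x68→b26/s2 VC-HIT; vc=[34]
#9 0x8c→b35/s3 MISS; vc=[34,27]
#10 0x6d→b27/s3 VC-HIT; vc=[34,35]

MISSES = 4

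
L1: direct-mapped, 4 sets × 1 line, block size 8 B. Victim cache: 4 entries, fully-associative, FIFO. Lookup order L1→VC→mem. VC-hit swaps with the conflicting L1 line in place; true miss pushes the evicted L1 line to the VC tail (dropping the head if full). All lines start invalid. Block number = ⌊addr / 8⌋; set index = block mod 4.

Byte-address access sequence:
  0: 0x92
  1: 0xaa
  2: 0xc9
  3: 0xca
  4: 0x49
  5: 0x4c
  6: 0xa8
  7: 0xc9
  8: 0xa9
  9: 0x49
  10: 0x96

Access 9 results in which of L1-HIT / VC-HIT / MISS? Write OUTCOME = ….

OUTCOME = VC-HIT

  [0] addr=0x92 blk=18 s=2: MISS | VC []
  [1] addr=0xaa blk=21 s=1: MISS | VC []
  [2] addr=0xc9 blk=25 s=1: MISS | VC [21]
  [3] addr=0xca blk=25 s=1: L1-HIT | VC [21]
  [4] addr=0x49 blk=9 s=1: MISS | VC [21, 25]
  [5] addr=0x4c blk=9 s=1: L1-HIT | VC [21, 25]
  [6] addr=0xa8 blk=21 s=1: VC-HIT | VC [9, 25]
  [7] addr=0xc9 blk=25 s=1: VC-HIT | VC [9, 21]
  [8] addr=0xa9 blk=21 s=1: VC-HIT | VC [9, 25]
  [9] addr=0x49 blk=9 s=1: VC-HIT | VC [21, 25]
  [10] addr=0x96 blk=18 s=2: L1-HIT | VC [21, 25]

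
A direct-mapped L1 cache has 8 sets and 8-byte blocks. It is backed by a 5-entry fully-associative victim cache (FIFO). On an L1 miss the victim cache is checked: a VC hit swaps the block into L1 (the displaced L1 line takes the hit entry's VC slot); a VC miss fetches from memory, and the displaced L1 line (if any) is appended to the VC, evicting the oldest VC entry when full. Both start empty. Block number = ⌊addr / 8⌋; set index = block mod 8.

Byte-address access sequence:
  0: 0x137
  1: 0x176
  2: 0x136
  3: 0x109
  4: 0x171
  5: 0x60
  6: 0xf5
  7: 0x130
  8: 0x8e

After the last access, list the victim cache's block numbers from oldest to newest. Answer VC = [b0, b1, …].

VC = [30, 46, 33]

#0 0x137→b38/s6 MISS; vc=[]
#1 0x176→b46/s6 MISS; vc=[38]
#2 0x136→b38/s6 VC-HIT; vc=[46]
#3 0x109→b33/s1 MISS; vc=[46]
#4 0x171→b46/s6 VC-HIT; vc=[38]
#5 0x60→b12/s4 MISS; vc=[38]
#6 0xf5→b30/s6 MISS; vc=[38,46]
#7 0x130→b38/s6 VC-HIT; vc=[30,46]
#8 0x8e→b17/s1 MISS; vc=[30,46,33]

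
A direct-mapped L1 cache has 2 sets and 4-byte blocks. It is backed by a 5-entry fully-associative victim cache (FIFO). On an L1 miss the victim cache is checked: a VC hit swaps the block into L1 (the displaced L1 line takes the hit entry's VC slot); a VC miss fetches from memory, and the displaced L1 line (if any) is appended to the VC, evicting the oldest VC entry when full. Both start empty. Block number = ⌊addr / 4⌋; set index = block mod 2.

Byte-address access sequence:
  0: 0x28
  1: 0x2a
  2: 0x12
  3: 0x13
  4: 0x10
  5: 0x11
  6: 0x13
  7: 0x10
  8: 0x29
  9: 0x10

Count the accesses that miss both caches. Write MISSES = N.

  [0] addr=0x28 blk=10 s=0: MISS | VC []
  [1] addr=0x2a blk=10 s=0: L1-HIT | VC []
  [2] addr=0x12 blk=4 s=0: MISS | VC [10]
  [3] addr=0x13 blk=4 s=0: L1-HIT | VC [10]
  [4] addr=0x10 blk=4 s=0: L1-HIT | VC [10]
  [5] addr=0x11 blk=4 s=0: L1-HIT | VC [10]
  [6] addr=0x13 blk=4 s=0: L1-HIT | VC [10]
  [7] addr=0x10 blk=4 s=0: L1-HIT | VC [10]
  [8] addr=0x29 blk=10 s=0: VC-HIT | VC [4]
  [9] addr=0x10 blk=4 s=0: VC-HIT | VC [10]

MISSES = 2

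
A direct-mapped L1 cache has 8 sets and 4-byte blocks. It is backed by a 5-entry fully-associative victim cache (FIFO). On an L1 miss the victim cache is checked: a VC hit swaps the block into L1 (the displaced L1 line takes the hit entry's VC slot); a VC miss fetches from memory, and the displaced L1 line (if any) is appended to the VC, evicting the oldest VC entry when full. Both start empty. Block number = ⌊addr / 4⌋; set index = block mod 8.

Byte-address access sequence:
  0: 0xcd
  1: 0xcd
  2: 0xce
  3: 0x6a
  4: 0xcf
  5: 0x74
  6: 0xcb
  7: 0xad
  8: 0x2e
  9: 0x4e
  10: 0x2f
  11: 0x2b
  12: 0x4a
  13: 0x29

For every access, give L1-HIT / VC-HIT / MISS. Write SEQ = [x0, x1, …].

SEQ = [MISS, L1-HIT, L1-HIT, MISS, L1-HIT, MISS, MISS, MISS, MISS, MISS, VC-HIT, MISS, MISS, VC-HIT]

#0 0xcd→b51/s3 MISS; vc=[]
#1 0xcd→b51/s3 L1-HIT; vc=[]
#2 0xce→b51/s3 L1-HIT; vc=[]
#3 0x6a→b26/s2 MISS; vc=[]
#4 0xcf→b51/s3 L1-HIT; vc=[]
#5 0x74→b29/s5 MISS; vc=[]
#6 0xcb→b50/s2 MISS; vc=[26]
#7 0xad→b43/s3 MISS; vc=[26,51]
#8 0x2e→b11/s3 MISS; vc=[26,51,43]
#9 0x4e→b19/s3 MISS; vc=[26,51,43,11]
#10 0x2f→b11/s3 VC-HIT; vc=[26,51,43,19]
#11 0x2b→b10/s2 MISS; vc=[26,51,43,19,50]
#12 0x4a→b18/s2 MISS; vc=[51,43,19,50,10]
#13 0x29→b10/s2 VC-HIT; vc=[51,43,19,50,18]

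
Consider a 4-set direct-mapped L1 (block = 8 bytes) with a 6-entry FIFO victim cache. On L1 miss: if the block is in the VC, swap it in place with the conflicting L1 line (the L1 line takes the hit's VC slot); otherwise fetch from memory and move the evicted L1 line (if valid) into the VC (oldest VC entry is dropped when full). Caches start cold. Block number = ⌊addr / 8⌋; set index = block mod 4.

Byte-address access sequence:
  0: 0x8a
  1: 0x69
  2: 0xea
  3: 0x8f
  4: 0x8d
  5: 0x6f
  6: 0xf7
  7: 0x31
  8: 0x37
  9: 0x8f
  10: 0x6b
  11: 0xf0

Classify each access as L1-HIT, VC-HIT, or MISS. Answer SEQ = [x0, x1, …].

SEQ = [MISS, MISS, MISS, VC-HIT, L1-HIT, VC-HIT, MISS, MISS, L1-HIT, VC-HIT, VC-HIT, VC-HIT]

0: 0x8a (blk 17, set 1) → MISS  vc=[]
1: 0x69 (blk 13, set 1) → MISS  vc=[17]
2: 0xea (blk 29, set 1) → MISS  vc=[17, 13]
3: 0x8f (blk 17, set 1) → VC-HIT  vc=[29, 13]
4: 0x8d (blk 17, set 1) → L1-HIT  vc=[29, 13]
5: 0x6f (blk 13, set 1) → VC-HIT  vc=[29, 17]
6: 0xf7 (blk 30, set 2) → MISS  vc=[29, 17]
7: 0x31 (blk 6, set 2) → MISS  vc=[29, 17, 30]
8: 0x37 (blk 6, set 2) → L1-HIT  vc=[29, 17, 30]
9: 0x8f (blk 17, set 1) → VC-HIT  vc=[29, 13, 30]
10: 0x6b (blk 13, set 1) → VC-HIT  vc=[29, 17, 30]
11: 0xf0 (blk 30, set 2) → VC-HIT  vc=[29, 17, 6]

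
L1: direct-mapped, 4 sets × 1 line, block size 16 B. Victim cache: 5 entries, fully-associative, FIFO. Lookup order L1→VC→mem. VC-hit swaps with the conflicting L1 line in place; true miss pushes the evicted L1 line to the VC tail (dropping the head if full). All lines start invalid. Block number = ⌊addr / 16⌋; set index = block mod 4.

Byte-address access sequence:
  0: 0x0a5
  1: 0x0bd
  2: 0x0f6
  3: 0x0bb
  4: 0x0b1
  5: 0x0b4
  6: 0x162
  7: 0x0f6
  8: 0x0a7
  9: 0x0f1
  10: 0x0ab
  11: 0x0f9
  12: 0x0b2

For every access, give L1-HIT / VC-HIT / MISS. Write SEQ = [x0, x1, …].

0: 0xa5 (blk 10, set 2) → MISS  vc=[]
1: 0xbd (blk 11, set 3) → MISS  vc=[]
2: 0xf6 (blk 15, set 3) → MISS  vc=[11]
3: 0xbb (blk 11, set 3) → VC-HIT  vc=[15]
4: 0xb1 (blk 11, set 3) → L1-HIT  vc=[15]
5: 0xb4 (blk 11, set 3) → L1-HIT  vc=[15]
6: 0x162 (blk 22, set 2) → MISS  vc=[15, 10]
7: 0xf6 (blk 15, set 3) → VC-HIT  vc=[11, 10]
8: 0xa7 (blk 10, set 2) → VC-HIT  vc=[11, 22]
9: 0xf1 (blk 15, set 3) → L1-HIT  vc=[11, 22]
10: 0xab (blk 10, set 2) → L1-HIT  vc=[11, 22]
11: 0xf9 (blk 15, set 3) → L1-HIT  vc=[11, 22]
12: 0xb2 (blk 11, set 3) → VC-HIT  vc=[15, 22]

SEQ = [MISS, MISS, MISS, VC-HIT, L1-HIT, L1-HIT, MISS, VC-HIT, VC-HIT, L1-HIT, L1-HIT, L1-HIT, VC-HIT]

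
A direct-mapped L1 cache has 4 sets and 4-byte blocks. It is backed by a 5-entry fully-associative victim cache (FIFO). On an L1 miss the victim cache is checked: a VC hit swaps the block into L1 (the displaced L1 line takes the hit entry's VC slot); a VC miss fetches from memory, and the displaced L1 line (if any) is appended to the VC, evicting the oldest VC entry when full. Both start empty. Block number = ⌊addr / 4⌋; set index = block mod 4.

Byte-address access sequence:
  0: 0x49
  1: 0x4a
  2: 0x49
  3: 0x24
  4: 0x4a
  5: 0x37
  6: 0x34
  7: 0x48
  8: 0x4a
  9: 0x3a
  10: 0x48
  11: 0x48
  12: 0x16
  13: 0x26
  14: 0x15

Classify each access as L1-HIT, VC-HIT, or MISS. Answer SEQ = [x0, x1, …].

SEQ = [MISS, L1-HIT, L1-HIT, MISS, L1-HIT, MISS, L1-HIT, L1-HIT, L1-HIT, MISS, VC-HIT, L1-HIT, MISS, VC-HIT, VC-HIT]

  [0] addr=0x49 blk=18 s=2: MISS | VC []
  [1] addr=0x4a blk=18 s=2: L1-HIT | VC []
  [2] addr=0x49 blk=18 s=2: L1-HIT | VC []
  [3] addr=0x24 blk=9 s=1: MISS | VC []
  [4] addr=0x4a blk=18 s=2: L1-HIT | VC []
  [5] addr=0x37 blk=13 s=1: MISS | VC [9]
  [6] addr=0x34 blk=13 s=1: L1-HIT | VC [9]
  [7] addr=0x48 blk=18 s=2: L1-HIT | VC [9]
  [8] addr=0x4a blk=18 s=2: L1-HIT | VC [9]
  [9] addr=0x3a blk=14 s=2: MISS | VC [9, 18]
  [10] addr=0x48 blk=18 s=2: VC-HIT | VC [9, 14]
  [11] addr=0x48 blk=18 s=2: L1-HIT | VC [9, 14]
  [12] addr=0x16 blk=5 s=1: MISS | VC [9, 14, 13]
  [13] addr=0x26 blk=9 s=1: VC-HIT | VC [5, 14, 13]
  [14] addr=0x15 blk=5 s=1: VC-HIT | VC [9, 14, 13]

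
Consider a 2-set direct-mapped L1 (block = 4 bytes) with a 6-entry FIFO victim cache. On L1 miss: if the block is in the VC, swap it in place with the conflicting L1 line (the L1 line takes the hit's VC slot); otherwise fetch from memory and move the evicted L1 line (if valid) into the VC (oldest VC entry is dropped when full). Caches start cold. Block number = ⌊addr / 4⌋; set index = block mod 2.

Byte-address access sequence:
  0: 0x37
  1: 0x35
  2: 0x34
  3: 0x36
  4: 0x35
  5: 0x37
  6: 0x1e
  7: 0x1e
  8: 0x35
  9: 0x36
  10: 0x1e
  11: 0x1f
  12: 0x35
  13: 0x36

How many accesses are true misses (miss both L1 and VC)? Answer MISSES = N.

MISSES = 2

#0 0x37→b13/s1 MISS; vc=[]
#1 0x35→b13/s1 L1-HIT; vc=[]
#2 0x34→b13/s1 L1-HIT; vc=[]
#3 0x36→b13/s1 L1-HIT; vc=[]
#4 0x35→b13/s1 L1-HIT; vc=[]
#5 0x37→b13/s1 L1-HIT; vc=[]
#6 0x1e→b7/s1 MISS; vc=[13]
#7 0x1e→b7/s1 L1-HIT; vc=[13]
#8 0x35→b13/s1 VC-HIT; vc=[7]
#9 0x36→b13/s1 L1-HIT; vc=[7]
#10 0x1e→b7/s1 VC-HIT; vc=[13]
#11 0x1f→b7/s1 L1-HIT; vc=[13]
#12 0x35→b13/s1 VC-HIT; vc=[7]
#13 0x36→b13/s1 L1-HIT; vc=[7]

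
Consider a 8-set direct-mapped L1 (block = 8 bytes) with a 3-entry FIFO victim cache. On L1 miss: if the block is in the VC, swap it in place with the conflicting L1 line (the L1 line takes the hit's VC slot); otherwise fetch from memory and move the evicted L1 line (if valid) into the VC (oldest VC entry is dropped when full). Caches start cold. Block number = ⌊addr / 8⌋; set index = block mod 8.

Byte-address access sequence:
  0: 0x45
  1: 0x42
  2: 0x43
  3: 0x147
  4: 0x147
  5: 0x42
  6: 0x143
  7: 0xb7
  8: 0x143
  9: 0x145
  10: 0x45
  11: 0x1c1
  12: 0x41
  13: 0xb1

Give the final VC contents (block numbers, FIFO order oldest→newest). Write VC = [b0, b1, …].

  [0] addr=0x45 blk=8 s=0: MISS | VC []
  [1] addr=0x42 blk=8 s=0: L1-HIT | VC []
  [2] addr=0x43 blk=8 s=0: L1-HIT | VC []
  [3] addr=0x147 blk=40 s=0: MISS | VC [8]
  [4] addr=0x147 blk=40 s=0: L1-HIT | VC [8]
  [5] addr=0x42 blk=8 s=0: VC-HIT | VC [40]
  [6] addr=0x143 blk=40 s=0: VC-HIT | VC [8]
  [7] addr=0xb7 blk=22 s=6: MISS | VC [8]
  [8] addr=0x143 blk=40 s=0: L1-HIT | VC [8]
  [9] addr=0x145 blk=40 s=0: L1-HIT | VC [8]
  [10] addr=0x45 blk=8 s=0: VC-HIT | VC [40]
  [11] addr=0x1c1 blk=56 s=0: MISS | VC [40, 8]
  [12] addr=0x41 blk=8 s=0: VC-HIT | VC [40, 56]
  [13] addr=0xb1 blk=22 s=6: L1-HIT | VC [40, 56]

VC = [40, 56]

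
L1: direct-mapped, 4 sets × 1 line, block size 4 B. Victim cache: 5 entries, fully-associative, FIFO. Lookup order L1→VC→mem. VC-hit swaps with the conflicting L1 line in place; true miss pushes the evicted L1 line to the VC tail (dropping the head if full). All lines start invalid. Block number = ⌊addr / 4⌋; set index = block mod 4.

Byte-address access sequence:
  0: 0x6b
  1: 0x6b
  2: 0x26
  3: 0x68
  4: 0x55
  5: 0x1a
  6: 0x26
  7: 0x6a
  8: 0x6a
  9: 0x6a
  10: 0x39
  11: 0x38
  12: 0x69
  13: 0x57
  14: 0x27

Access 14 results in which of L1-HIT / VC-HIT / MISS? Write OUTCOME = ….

#0 0x6b→b26/s2 MISS; vc=[]
#1 0x6b→b26/s2 L1-HIT; vc=[]
#2 0x26→b9/s1 MISS; vc=[]
#3 0x68→b26/s2 L1-HIT; vc=[]
#4 0x55→b21/s1 MISS; vc=[9]
#5 0x1a→b6/s2 MISS; vc=[9,26]
#6 0x26→b9/s1 VC-HIT; vc=[21,26]
#7 0x6a→b26/s2 VC-HIT; vc=[21,6]
#8 0x6a→b26/s2 L1-HIT; vc=[21,6]
#9 0x6a→b26/s2 L1-HIT; vc=[21,6]
#10 0x39→b14/s2 MISS; vc=[21,6,26]
#11 0x38→b14/s2 L1-HIT; vc=[21,6,26]
#12 0x69→b26/s2 VC-HIT; vc=[21,6,14]
#13 0x57→b21/s1 VC-HIT; vc=[9,6,14]
#14 0x27→b9/s1 VC-HIT; vc=[21,6,14]

OUTCOME = VC-HIT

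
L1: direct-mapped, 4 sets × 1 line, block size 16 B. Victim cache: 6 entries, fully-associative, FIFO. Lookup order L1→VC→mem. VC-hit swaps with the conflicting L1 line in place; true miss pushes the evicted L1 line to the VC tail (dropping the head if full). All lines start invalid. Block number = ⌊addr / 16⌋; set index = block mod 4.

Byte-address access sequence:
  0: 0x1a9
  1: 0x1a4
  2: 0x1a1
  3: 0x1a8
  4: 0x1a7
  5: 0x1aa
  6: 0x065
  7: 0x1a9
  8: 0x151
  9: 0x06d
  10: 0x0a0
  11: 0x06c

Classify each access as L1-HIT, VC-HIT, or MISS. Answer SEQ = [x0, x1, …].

  [0] addr=0x1a9 blk=26 s=2: MISS | VC []
  [1] addr=0x1a4 blk=26 s=2: L1-HIT | VC []
  [2] addr=0x1a1 blk=26 s=2: L1-HIT | VC []
  [3] addr=0x1a8 blk=26 s=2: L1-HIT | VC []
  [4] addr=0x1a7 blk=26 s=2: L1-HIT | VC []
  [5] addr=0x1aa blk=26 s=2: L1-HIT | VC []
  [6] addr=0x65 blk=6 s=2: MISS | VC [26]
  [7] addr=0x1a9 blk=26 s=2: VC-HIT | VC [6]
  [8] addr=0x151 blk=21 s=1: MISS | VC [6]
  [9] addr=0x6d blk=6 s=2: VC-HIT | VC [26]
  [10] addr=0xa0 blk=10 s=2: MISS | VC [26, 6]
  [11] addr=0x6c blk=6 s=2: VC-HIT | VC [26, 10]

SEQ = [MISS, L1-HIT, L1-HIT, L1-HIT, L1-HIT, L1-HIT, MISS, VC-HIT, MISS, VC-HIT, MISS, VC-HIT]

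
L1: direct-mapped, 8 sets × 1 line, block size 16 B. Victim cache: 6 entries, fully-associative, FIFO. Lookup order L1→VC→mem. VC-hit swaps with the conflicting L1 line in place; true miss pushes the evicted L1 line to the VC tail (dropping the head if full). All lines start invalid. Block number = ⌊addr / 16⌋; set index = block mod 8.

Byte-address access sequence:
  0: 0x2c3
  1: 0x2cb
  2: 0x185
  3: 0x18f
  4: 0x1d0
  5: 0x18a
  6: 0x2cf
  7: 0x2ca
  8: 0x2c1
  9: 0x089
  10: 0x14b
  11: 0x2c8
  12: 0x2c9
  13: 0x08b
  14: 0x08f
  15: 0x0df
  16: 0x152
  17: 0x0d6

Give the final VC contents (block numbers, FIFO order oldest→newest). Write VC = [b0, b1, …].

  [0] addr=0x2c3 blk=44 s=4: MISS | VC []
  [1] addr=0x2cb blk=44 s=4: L1-HIT | VC []
  [2] addr=0x185 blk=24 s=0: MISS | VC []
  [3] addr=0x18f blk=24 s=0: L1-HIT | VC []
  [4] addr=0x1d0 blk=29 s=5: MISS | VC []
  [5] addr=0x18a blk=24 s=0: L1-HIT | VC []
  [6] addr=0x2cf blk=44 s=4: L1-HIT | VC []
  [7] addr=0x2ca blk=44 s=4: L1-HIT | VC []
  [8] addr=0x2c1 blk=44 s=4: L1-HIT | VC []
  [9] addr=0x89 blk=8 s=0: MISS | VC [24]
  [10] addr=0x14b blk=20 s=4: MISS | VC [24, 44]
  [11] addr=0x2c8 blk=44 s=4: VC-HIT | VC [24, 20]
  [12] addr=0x2c9 blk=44 s=4: L1-HIT | VC [24, 20]
  [13] addr=0x8b blk=8 s=0: L1-HIT | VC [24, 20]
  [14] addr=0x8f blk=8 s=0: L1-HIT | VC [24, 20]
  [15] addr=0xdf blk=13 s=5: MISS | VC [24, 20, 29]
  [16] addr=0x152 blk=21 s=5: MISS | VC [24, 20, 29, 13]
  [17] addr=0xd6 blk=13 s=5: VC-HIT | VC [24, 20, 29, 21]

VC = [24, 20, 29, 21]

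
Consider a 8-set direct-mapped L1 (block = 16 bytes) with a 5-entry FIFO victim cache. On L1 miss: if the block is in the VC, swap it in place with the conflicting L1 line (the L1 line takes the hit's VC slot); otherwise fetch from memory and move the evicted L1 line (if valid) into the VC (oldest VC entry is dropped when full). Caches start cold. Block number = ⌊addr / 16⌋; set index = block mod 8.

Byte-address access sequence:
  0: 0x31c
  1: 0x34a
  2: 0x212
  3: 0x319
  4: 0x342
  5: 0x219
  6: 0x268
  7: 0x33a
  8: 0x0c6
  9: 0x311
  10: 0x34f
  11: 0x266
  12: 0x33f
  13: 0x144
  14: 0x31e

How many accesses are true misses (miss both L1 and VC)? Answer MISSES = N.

  [0] addr=0x31c blk=49 s=1: MISS | VC []
  [1] addr=0x34a blk=52 s=4: MISS | VC []
  [2] addr=0x212 blk=33 s=1: MISS | VC [49]
  [3] addr=0x319 blk=49 s=1: VC-HIT | VC [33]
  [4] addr=0x342 blk=52 s=4: L1-HIT | VC [33]
  [5] addr=0x219 blk=33 s=1: VC-HIT | VC [49]
  [6] addr=0x268 blk=38 s=6: MISS | VC [49]
  [7] addr=0x33a blk=51 s=3: MISS | VC [49]
  [8] addr=0xc6 blk=12 s=4: MISS | VC [49, 52]
  [9] addr=0x311 blk=49 s=1: VC-HIT | VC [33, 52]
  [10] addr=0x34f blk=52 s=4: VC-HIT | VC [33, 12]
  [11] addr=0x266 blk=38 s=6: L1-HIT | VC [33, 12]
  [12] addr=0x33f blk=51 s=3: L1-HIT | VC [33, 12]
  [13] addr=0x144 blk=20 s=4: MISS | VC [33, 12, 52]
  [14] addr=0x31e blk=49 s=1: L1-HIT | VC [33, 12, 52]

MISSES = 7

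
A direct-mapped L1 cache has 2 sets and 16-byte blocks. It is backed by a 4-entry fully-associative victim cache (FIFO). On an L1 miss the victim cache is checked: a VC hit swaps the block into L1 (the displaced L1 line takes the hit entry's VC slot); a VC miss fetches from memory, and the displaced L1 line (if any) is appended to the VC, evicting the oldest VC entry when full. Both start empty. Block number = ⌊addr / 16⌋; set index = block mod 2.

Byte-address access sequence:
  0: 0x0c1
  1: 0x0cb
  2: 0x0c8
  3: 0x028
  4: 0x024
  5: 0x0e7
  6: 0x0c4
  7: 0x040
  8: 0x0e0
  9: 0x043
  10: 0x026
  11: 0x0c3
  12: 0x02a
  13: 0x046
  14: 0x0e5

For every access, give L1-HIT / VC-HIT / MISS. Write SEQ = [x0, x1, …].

#0 0xc1→b12/s0 MISS; vc=[]
#1 0xcb→b12/s0 L1-HIT; vc=[]
#2 0xc8→b12/s0 L1-HIT; vc=[]
#3 0x28→b2/s0 MISS; vc=[12]
#4 0x24→b2/s0 L1-HIT; vc=[12]
#5 0xe7→b14/s0 MISS; vc=[12,2]
#6 0xc4→b12/s0 VC-HIT; vc=[14,2]
#7 0x40→b4/s0 MISS; vc=[14,2,12]
#8 0xe0→b14/s0 VC-HIT; vc=[4,2,12]
#9 0x43→b4/s0 VC-HIT; vc=[14,2,12]
#10 0x26→b2/s0 VC-HIT; vc=[14,4,12]
#11 0xc3→b12/s0 VC-HIT; vc=[14,4,2]
#12 0x2a→b2/s0 VC-HIT; vc=[14,4,12]
#13 0x46→b4/s0 VC-HIT; vc=[14,2,12]
#14 0xe5→b14/s0 VC-HIT; vc=[4,2,12]

SEQ = [MISS, L1-HIT, L1-HIT, MISS, L1-HIT, MISS, VC-HIT, MISS, VC-HIT, VC-HIT, VC-HIT, VC-HIT, VC-HIT, VC-HIT, VC-HIT]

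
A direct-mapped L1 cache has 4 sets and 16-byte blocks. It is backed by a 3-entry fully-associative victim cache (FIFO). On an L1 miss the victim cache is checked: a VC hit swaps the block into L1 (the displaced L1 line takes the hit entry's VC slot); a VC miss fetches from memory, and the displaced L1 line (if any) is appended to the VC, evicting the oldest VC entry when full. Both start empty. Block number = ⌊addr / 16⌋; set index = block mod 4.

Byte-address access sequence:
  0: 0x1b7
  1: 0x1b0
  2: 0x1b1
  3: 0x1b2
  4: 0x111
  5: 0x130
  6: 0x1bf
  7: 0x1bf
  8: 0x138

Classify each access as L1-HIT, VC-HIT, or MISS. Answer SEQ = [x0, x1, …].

  [0] addr=0x1b7 blk=27 s=3: MISS | VC []
  [1] addr=0x1b0 blk=27 s=3: L1-HIT | VC []
  [2] addr=0x1b1 blk=27 s=3: L1-HIT | VC []
  [3] addr=0x1b2 blk=27 s=3: L1-HIT | VC []
  [4] addr=0x111 blk=17 s=1: MISS | VC []
  [5] addr=0x130 blk=19 s=3: MISS | VC [27]
  [6] addr=0x1bf blk=27 s=3: VC-HIT | VC [19]
  [7] addr=0x1bf blk=27 s=3: L1-HIT | VC [19]
  [8] addr=0x138 blk=19 s=3: VC-HIT | VC [27]

SEQ = [MISS, L1-HIT, L1-HIT, L1-HIT, MISS, MISS, VC-HIT, L1-HIT, VC-HIT]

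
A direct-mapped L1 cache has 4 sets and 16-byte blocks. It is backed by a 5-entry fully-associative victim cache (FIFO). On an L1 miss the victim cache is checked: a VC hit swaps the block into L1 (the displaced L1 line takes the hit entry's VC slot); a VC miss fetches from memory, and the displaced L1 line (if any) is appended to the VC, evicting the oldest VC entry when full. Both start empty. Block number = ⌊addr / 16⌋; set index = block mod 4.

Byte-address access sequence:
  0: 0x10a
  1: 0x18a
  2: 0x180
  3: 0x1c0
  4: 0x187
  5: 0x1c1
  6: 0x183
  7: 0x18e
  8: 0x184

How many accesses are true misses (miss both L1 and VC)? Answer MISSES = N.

MISSES = 3

0: 0x10a (blk 16, set 0) → MISS  vc=[]
1: 0x18a (blk 24, set 0) → MISS  vc=[16]
2: 0x180 (blk 24, set 0) → L1-HIT  vc=[16]
3: 0x1c0 (blk 28, set 0) → MISS  vc=[16, 24]
4: 0x187 (blk 24, set 0) → VC-HIT  vc=[16, 28]
5: 0x1c1 (blk 28, set 0) → VC-HIT  vc=[16, 24]
6: 0x183 (blk 24, set 0) → VC-HIT  vc=[16, 28]
7: 0x18e (blk 24, set 0) → L1-HIT  vc=[16, 28]
8: 0x184 (blk 24, set 0) → L1-HIT  vc=[16, 28]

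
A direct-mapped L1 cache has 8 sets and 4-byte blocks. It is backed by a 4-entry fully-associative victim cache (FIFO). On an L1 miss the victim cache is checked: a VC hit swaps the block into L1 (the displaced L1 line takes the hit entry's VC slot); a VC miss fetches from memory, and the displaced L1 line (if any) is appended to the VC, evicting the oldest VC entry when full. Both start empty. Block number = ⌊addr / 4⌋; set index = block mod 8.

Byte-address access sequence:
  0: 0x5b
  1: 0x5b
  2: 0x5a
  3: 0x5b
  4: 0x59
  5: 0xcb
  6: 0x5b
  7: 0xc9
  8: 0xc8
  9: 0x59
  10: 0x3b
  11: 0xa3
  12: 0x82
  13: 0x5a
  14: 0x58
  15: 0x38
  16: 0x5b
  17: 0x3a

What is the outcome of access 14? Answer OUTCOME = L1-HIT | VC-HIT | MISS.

OUTCOME = L1-HIT

0: 0x5b (blk 22, set 6) → MISS  vc=[]
1: 0x5b (blk 22, set 6) → L1-HIT  vc=[]
2: 0x5a (blk 22, set 6) → L1-HIT  vc=[]
3: 0x5b (blk 22, set 6) → L1-HIT  vc=[]
4: 0x59 (blk 22, set 6) → L1-HIT  vc=[]
5: 0xcb (blk 50, set 2) → MISS  vc=[]
6: 0x5b (blk 22, set 6) → L1-HIT  vc=[]
7: 0xc9 (blk 50, set 2) → L1-HIT  vc=[]
8: 0xc8 (blk 50, set 2) → L1-HIT  vc=[]
9: 0x59 (blk 22, set 6) → L1-HIT  vc=[]
10: 0x3b (blk 14, set 6) → MISS  vc=[22]
11: 0xa3 (blk 40, set 0) → MISS  vc=[22]
12: 0x82 (blk 32, set 0) → MISS  vc=[22, 40]
13: 0x5a (blk 22, set 6) → VC-HIT  vc=[14, 40]
14: 0x58 (blk 22, set 6) → L1-HIT  vc=[14, 40]
15: 0x38 (blk 14, set 6) → VC-HIT  vc=[22, 40]
16: 0x5b (blk 22, set 6) → VC-HIT  vc=[14, 40]
17: 0x3a (blk 14, set 6) → VC-HIT  vc=[22, 40]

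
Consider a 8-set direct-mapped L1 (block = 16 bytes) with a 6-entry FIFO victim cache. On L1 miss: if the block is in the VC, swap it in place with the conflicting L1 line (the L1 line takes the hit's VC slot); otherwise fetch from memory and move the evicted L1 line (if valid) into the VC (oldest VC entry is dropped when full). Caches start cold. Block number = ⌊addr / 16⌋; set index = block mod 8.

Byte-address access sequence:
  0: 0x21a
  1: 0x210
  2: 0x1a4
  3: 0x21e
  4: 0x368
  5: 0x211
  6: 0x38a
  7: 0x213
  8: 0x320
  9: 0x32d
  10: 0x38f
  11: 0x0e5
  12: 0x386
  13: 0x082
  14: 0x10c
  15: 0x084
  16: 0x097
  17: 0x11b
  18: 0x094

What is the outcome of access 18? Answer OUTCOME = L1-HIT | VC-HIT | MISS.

0: 0x21a (blk 33, set 1) → MISS  vc=[]
1: 0x210 (blk 33, set 1) → L1-HIT  vc=[]
2: 0x1a4 (blk 26, set 2) → MISS  vc=[]
3: 0x21e (blk 33, set 1) → L1-HIT  vc=[]
4: 0x368 (blk 54, set 6) → MISS  vc=[]
5: 0x211 (blk 33, set 1) → L1-HIT  vc=[]
6: 0x38a (blk 56, set 0) → MISS  vc=[]
7: 0x213 (blk 33, set 1) → L1-HIT  vc=[]
8: 0x320 (blk 50, set 2) → MISS  vc=[26]
9: 0x32d (blk 50, set 2) → L1-HIT  vc=[26]
10: 0x38f (blk 56, set 0) → L1-HIT  vc=[26]
11: 0xe5 (blk 14, set 6) → MISS  vc=[26, 54]
12: 0x386 (blk 56, set 0) → L1-HIT  vc=[26, 54]
13: 0x82 (blk 8, set 0) → MISS  vc=[26, 54, 56]
14: 0x10c (blk 16, set 0) → MISS  vc=[26, 54, 56, 8]
15: 0x84 (blk 8, set 0) → VC-HIT  vc=[26, 54, 56, 16]
16: 0x97 (blk 9, set 1) → MISS  vc=[26, 54, 56, 16, 33]
17: 0x11b (blk 17, set 1) → MISS  vc=[26, 54, 56, 16, 33, 9]
18: 0x94 (blk 9, set 1) → VC-HIT  vc=[26, 54, 56, 16, 33, 17]

OUTCOME = VC-HIT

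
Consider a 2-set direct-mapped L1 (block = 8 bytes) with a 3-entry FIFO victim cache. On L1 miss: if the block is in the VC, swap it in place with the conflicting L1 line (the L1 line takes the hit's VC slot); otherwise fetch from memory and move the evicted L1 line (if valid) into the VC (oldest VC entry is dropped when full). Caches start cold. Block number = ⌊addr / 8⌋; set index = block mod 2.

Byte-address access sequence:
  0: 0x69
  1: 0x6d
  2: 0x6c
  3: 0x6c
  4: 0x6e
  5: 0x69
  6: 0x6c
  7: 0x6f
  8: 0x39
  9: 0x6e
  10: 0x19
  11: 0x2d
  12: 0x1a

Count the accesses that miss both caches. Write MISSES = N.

0: 0x69 (blk 13, set 1) → MISS  vc=[]
1: 0x6d (blk 13, set 1) → L1-HIT  vc=[]
2: 0x6c (blk 13, set 1) → L1-HIT  vc=[]
3: 0x6c (blk 13, set 1) → L1-HIT  vc=[]
4: 0x6e (blk 13, set 1) → L1-HIT  vc=[]
5: 0x69 (blk 13, set 1) → L1-HIT  vc=[]
6: 0x6c (blk 13, set 1) → L1-HIT  vc=[]
7: 0x6f (blk 13, set 1) → L1-HIT  vc=[]
8: 0x39 (blk 7, set 1) → MISS  vc=[13]
9: 0x6e (blk 13, set 1) → VC-HIT  vc=[7]
10: 0x19 (blk 3, set 1) → MISS  vc=[7, 13]
11: 0x2d (blk 5, set 1) → MISS  vc=[7, 13, 3]
12: 0x1a (blk 3, set 1) → VC-HIT  vc=[7, 13, 5]

MISSES = 4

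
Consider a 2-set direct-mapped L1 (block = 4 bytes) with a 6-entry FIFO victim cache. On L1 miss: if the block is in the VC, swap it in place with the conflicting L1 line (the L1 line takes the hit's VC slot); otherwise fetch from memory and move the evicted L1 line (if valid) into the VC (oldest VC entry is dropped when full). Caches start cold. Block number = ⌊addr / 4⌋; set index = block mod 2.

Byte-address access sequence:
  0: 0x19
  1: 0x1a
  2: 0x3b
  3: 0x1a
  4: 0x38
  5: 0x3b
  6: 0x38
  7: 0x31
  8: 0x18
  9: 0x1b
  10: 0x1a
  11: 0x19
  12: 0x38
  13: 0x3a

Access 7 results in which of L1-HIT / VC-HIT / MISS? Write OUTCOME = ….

OUTCOME = MISS

0: 0x19 (blk 6, set 0) → MISS  vc=[]
1: 0x1a (blk 6, set 0) → L1-HIT  vc=[]
2: 0x3b (blk 14, set 0) → MISS  vc=[6]
3: 0x1a (blk 6, set 0) → VC-HIT  vc=[14]
4: 0x38 (blk 14, set 0) → VC-HIT  vc=[6]
5: 0x3b (blk 14, set 0) → L1-HIT  vc=[6]
6: 0x38 (blk 14, set 0) → L1-HIT  vc=[6]
7: 0x31 (blk 12, set 0) → MISS  vc=[6, 14]
8: 0x18 (blk 6, set 0) → VC-HIT  vc=[12, 14]
9: 0x1b (blk 6, set 0) → L1-HIT  vc=[12, 14]
10: 0x1a (blk 6, set 0) → L1-HIT  vc=[12, 14]
11: 0x19 (blk 6, set 0) → L1-HIT  vc=[12, 14]
12: 0x38 (blk 14, set 0) → VC-HIT  vc=[12, 6]
13: 0x3a (blk 14, set 0) → L1-HIT  vc=[12, 6]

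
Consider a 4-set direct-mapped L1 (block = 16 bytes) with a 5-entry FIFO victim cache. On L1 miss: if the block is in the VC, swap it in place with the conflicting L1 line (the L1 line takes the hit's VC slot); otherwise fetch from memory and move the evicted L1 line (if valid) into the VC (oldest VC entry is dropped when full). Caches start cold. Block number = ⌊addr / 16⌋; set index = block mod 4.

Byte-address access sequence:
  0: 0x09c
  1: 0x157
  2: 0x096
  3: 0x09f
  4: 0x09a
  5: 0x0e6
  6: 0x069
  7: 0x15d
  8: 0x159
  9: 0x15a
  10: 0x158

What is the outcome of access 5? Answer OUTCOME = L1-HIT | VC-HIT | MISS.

#0 0x9c→b9/s1 MISS; vc=[]
#1 0x157→b21/s1 MISS; vc=[9]
#2 0x96→b9/s1 VC-HIT; vc=[21]
#3 0x9f→b9/s1 L1-HIT; vc=[21]
#4 0x9a→b9/s1 L1-HIT; vc=[21]
#5 0xe6→b14/s2 MISS; vc=[21]
#6 0x69→b6/s2 MISS; vc=[21,14]
#7 0x15d→b21/s1 VC-HIT; vc=[9,14]
#8 0x159→b21/s1 L1-HIT; vc=[9,14]
#9 0x15a→b21/s1 L1-HIT; vc=[9,14]
#10 0x158→b21/s1 L1-HIT; vc=[9,14]

OUTCOME = MISS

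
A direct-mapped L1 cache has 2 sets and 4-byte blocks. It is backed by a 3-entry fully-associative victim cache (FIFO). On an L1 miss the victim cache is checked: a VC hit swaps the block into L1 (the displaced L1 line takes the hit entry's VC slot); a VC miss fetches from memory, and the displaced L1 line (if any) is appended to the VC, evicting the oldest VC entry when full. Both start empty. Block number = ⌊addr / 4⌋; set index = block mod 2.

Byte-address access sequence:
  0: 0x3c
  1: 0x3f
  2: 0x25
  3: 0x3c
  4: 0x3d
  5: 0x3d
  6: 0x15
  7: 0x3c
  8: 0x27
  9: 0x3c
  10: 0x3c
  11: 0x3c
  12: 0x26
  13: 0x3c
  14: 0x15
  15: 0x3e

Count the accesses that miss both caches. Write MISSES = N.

0: 0x3c (blk 15, set 1) → MISS  vc=[]
1: 0x3f (blk 15, set 1) → L1-HIT  vc=[]
2: 0x25 (blk 9, set 1) → MISS  vc=[15]
3: 0x3c (blk 15, set 1) → VC-HIT  vc=[9]
4: 0x3d (blk 15, set 1) → L1-HIT  vc=[9]
5: 0x3d (blk 15, set 1) → L1-HIT  vc=[9]
6: 0x15 (blk 5, set 1) → MISS  vc=[9, 15]
7: 0x3c (blk 15, set 1) → VC-HIT  vc=[9, 5]
8: 0x27 (blk 9, set 1) → VC-HIT  vc=[15, 5]
9: 0x3c (blk 15, set 1) → VC-HIT  vc=[9, 5]
10: 0x3c (blk 15, set 1) → L1-HIT  vc=[9, 5]
11: 0x3c (blk 15, set 1) → L1-HIT  vc=[9, 5]
12: 0x26 (blk 9, set 1) → VC-HIT  vc=[15, 5]
13: 0x3c (blk 15, set 1) → VC-HIT  vc=[9, 5]
14: 0x15 (blk 5, set 1) → VC-HIT  vc=[9, 15]
15: 0x3e (blk 15, set 1) → VC-HIT  vc=[9, 5]

MISSES = 3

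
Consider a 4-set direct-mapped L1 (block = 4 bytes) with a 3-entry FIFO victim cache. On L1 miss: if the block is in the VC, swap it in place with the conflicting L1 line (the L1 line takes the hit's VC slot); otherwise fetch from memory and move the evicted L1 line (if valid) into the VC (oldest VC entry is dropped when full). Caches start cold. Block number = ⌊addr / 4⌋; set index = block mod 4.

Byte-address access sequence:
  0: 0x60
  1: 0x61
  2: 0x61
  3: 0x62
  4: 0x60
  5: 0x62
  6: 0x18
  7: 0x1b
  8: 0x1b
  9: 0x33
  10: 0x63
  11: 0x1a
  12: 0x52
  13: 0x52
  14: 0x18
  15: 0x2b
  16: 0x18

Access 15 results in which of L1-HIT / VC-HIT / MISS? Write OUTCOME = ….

  [0] addr=0x60 blk=24 s=0: MISS | VC []
  [1] addr=0x61 blk=24 s=0: L1-HIT | VC []
  [2] addr=0x61 blk=24 s=0: L1-HIT | VC []
  [3] addr=0x62 blk=24 s=0: L1-HIT | VC []
  [4] addr=0x60 blk=24 s=0: L1-HIT | VC []
  [5] addr=0x62 blk=24 s=0: L1-HIT | VC []
  [6] addr=0x18 blk=6 s=2: MISS | VC []
  [7] addr=0x1b blk=6 s=2: L1-HIT | VC []
  [8] addr=0x1b blk=6 s=2: L1-HIT | VC []
  [9] addr=0x33 blk=12 s=0: MISS | VC [24]
  [10] addr=0x63 blk=24 s=0: VC-HIT | VC [12]
  [11] addr=0x1a blk=6 s=2: L1-HIT | VC [12]
  [12] addr=0x52 blk=20 s=0: MISS | VC [12, 24]
  [13] addr=0x52 blk=20 s=0: L1-HIT | VC [12, 24]
  [14] addr=0x18 blk=6 s=2: L1-HIT | VC [12, 24]
  [15] addr=0x2b blk=10 s=2: MISS | VC [12, 24, 6]
  [16] addr=0x18 blk=6 s=2: VC-HIT | VC [12, 24, 10]

OUTCOME = MISS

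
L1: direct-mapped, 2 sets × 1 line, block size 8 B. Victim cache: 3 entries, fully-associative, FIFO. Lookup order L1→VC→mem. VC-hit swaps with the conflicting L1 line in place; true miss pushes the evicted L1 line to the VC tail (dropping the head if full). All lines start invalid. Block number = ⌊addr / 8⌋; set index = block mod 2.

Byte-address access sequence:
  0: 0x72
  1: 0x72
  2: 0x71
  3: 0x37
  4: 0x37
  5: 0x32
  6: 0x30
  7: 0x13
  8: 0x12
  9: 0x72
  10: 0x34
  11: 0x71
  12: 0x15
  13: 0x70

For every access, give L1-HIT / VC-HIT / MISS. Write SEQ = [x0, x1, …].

SEQ = [MISS, L1-HIT, L1-HIT, MISS, L1-HIT, L1-HIT, L1-HIT, MISS, L1-HIT, VC-HIT, VC-HIT, VC-HIT, VC-HIT, VC-HIT]

  [0] addr=0x72 blk=14 s=0: MISS | VC []
  [1] addr=0x72 blk=14 s=0: L1-HIT | VC []
  [2] addr=0x71 blk=14 s=0: L1-HIT | VC []
  [3] addr=0x37 blk=6 s=0: MISS | VC [14]
  [4] addr=0x37 blk=6 s=0: L1-HIT | VC [14]
  [5] addr=0x32 blk=6 s=0: L1-HIT | VC [14]
  [6] addr=0x30 blk=6 s=0: L1-HIT | VC [14]
  [7] addr=0x13 blk=2 s=0: MISS | VC [14, 6]
  [8] addr=0x12 blk=2 s=0: L1-HIT | VC [14, 6]
  [9] addr=0x72 blk=14 s=0: VC-HIT | VC [2, 6]
  [10] addr=0x34 blk=6 s=0: VC-HIT | VC [2, 14]
  [11] addr=0x71 blk=14 s=0: VC-HIT | VC [2, 6]
  [12] addr=0x15 blk=2 s=0: VC-HIT | VC [14, 6]
  [13] addr=0x70 blk=14 s=0: VC-HIT | VC [2, 6]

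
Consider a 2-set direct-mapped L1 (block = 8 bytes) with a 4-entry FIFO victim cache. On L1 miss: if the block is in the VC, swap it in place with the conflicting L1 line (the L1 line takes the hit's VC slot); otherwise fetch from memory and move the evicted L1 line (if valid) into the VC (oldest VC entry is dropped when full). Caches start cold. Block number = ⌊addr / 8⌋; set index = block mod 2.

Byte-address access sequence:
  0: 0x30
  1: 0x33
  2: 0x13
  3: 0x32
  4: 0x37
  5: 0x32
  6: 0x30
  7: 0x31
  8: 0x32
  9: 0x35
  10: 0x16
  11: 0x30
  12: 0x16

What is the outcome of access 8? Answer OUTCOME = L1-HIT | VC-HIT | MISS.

OUTCOME = L1-HIT

#0 0x30→b6/s0 MISS; vc=[]
#1 0x33→b6/s0 L1-HIT; vc=[]
#2 0x13→b2/s0 MISS; vc=[6]
#3 0x32→b6/s0 VC-HIT; vc=[2]
#4 0x37→b6/s0 L1-HIT; vc=[2]
#5 0x32→b6/s0 L1-HIT; vc=[2]
#6 0x30→b6/s0 L1-HIT; vc=[2]
#7 0x31→b6/s0 L1-HIT; vc=[2]
#8 0x32→b6/s0 L1-HIT; vc=[2]
#9 0x35→b6/s0 L1-HIT; vc=[2]
#10 0x16→b2/s0 VC-HIT; vc=[6]
#11 0x30→b6/s0 VC-HIT; vc=[2]
#12 0x16→b2/s0 VC-HIT; vc=[6]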